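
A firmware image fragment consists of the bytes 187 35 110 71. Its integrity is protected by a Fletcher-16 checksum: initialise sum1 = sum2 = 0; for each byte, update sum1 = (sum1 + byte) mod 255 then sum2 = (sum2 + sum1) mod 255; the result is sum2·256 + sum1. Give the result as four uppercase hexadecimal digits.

Running sums (mod 255):
  after byte 0 (187): sum1=187, sum2=187
  after byte 1 (35): sum1=222, sum2=154
  after byte 2 (110): sum1=77, sum2=231
  after byte 3 (71): sum1=148, sum2=124
Checksum = sum2·256 + sum1 = 124·256 + 148 = 31892 = 0x7C94.

7C94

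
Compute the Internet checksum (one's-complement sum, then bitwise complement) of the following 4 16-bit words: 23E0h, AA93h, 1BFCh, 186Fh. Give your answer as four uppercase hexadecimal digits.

One's-complement addition (fold any carry out of bit 15 back into bit 0):
  0x23E0 + 0xAA93 = 0x0CE73
  0xCE73 + 0x1BFC = 0x0EA6F
  0xEA6F + 0x186F = 0x102DE → wrap carry → 0x02DF
One's-complement sum = 0x02DF.
Checksum = ~0x02DF & 0xFFFF = 0xFD20.

FD20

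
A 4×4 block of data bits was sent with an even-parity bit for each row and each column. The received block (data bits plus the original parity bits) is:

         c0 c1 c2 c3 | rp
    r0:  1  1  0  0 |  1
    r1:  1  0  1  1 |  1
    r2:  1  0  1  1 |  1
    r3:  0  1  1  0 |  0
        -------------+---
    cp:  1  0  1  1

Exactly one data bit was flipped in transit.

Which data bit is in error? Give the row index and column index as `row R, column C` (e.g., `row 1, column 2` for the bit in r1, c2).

Recompute each row's even parity and compare to rp:
  r0: data parity 0, sent rp 1 → mismatch
  r1: data parity 1, sent rp 1 → ok
  r2: data parity 1, sent rp 1 → ok
  r3: data parity 0, sent rp 0 → ok
Recompute each column's even parity and compare to cp:
  c0: data parity 1, sent cp 1 → ok
  c1: data parity 0, sent cp 0 → ok
  c2: data parity 1, sent cp 1 → ok
  c3: data parity 0, sent cp 1 → mismatch
Exactly one row (r0) and one column (c3) fail → the flipped bit is at their intersection.

row 0, column 3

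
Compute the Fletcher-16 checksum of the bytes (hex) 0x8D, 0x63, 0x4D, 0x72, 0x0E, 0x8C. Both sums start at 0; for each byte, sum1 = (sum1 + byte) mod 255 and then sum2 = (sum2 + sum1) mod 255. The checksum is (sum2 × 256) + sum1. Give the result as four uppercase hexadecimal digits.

Running sums (mod 255):
  after byte 0 (0x8D): sum1=141, sum2=141
  after byte 1 (0x63): sum1=240, sum2=126
  after byte 2 (0x4D): sum1=62, sum2=188
  after byte 3 (0x72): sum1=176, sum2=109
  after byte 4 (0x0E): sum1=190, sum2=44
  after byte 5 (0x8C): sum1=75, sum2=119
Checksum = sum2·256 + sum1 = 119·256 + 75 = 30539 = 0x774B.

774B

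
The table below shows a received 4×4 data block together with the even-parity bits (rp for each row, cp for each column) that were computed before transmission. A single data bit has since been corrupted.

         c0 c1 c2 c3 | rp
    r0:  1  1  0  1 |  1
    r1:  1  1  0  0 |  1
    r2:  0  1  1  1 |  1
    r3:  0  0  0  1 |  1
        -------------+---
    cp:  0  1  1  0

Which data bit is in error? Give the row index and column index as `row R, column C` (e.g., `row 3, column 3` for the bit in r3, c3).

row 1, column 3

Recompute each row's even parity and compare to rp:
  r0: data parity 1, sent rp 1 → ok
  r1: data parity 0, sent rp 1 → mismatch
  r2: data parity 1, sent rp 1 → ok
  r3: data parity 1, sent rp 1 → ok
Recompute each column's even parity and compare to cp:
  c0: data parity 0, sent cp 0 → ok
  c1: data parity 1, sent cp 1 → ok
  c2: data parity 1, sent cp 1 → ok
  c3: data parity 1, sent cp 0 → mismatch
Exactly one row (r1) and one column (c3) fail → the flipped bit is at their intersection.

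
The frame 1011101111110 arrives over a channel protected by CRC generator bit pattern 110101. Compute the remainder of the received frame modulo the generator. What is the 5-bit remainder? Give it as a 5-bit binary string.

Modulo-2 division of 1011101111110 by 110101:
  pos 0: 101110 XOR 110101 = 011011
  pos 1: 110111 XOR 110101 = 000010
  pos 5: 101111 XOR 110101 = 011010
  pos 6: 110101 XOR 110101 = 000000
Remainder = 00000 (zero — the frame passes the CRC check).

00000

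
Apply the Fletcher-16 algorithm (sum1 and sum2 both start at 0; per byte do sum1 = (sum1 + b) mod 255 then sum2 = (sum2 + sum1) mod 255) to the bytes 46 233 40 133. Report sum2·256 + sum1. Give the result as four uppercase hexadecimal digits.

4CC5

Running sums (mod 255):
  after byte 0 (46): sum1=46, sum2=46
  after byte 1 (233): sum1=24, sum2=70
  after byte 2 (40): sum1=64, sum2=134
  after byte 3 (133): sum1=197, sum2=76
Checksum = sum2·256 + sum1 = 76·256 + 197 = 19653 = 0x4CC5.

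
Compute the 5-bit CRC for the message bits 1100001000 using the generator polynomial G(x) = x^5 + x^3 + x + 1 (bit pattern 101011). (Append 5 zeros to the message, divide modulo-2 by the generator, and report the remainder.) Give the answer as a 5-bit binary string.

Append 5 zeros: 110000100000000. Divide by 101011 (XOR where the leading bit is 1):
  pos 0: 110000 XOR 101011 = 011011
  pos 1: 110111 XOR 101011 = 011100
  pos 2: 111000 XOR 101011 = 010011
  pos 3: 100110 XOR 101011 = 001101
  pos 5: 110100 XOR 101011 = 011111
  pos 6: 111110 XOR 101011 = 010101
  pos 7: 101010 XOR 101011 = 000001
Remainder (last 5 bits) = 00100. This is the CRC / FCS.

00100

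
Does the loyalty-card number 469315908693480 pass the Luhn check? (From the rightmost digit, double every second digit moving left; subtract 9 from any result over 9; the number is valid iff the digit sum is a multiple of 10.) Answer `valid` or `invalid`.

valid

From the right, keep odd positions and double even positions (subtract 9 from any doubled value over 9):
  doubled (positions 2,4,...): 7 6 3 0 1 6 3 → sum 26
  kept (positions 1,3,...): 0 4 9 8 9 1 9 4 → sum 44
Total = 70.
70 mod 10 = 0, so the number is valid.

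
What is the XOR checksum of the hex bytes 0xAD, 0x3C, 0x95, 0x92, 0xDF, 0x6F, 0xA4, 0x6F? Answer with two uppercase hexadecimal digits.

ED

XOR the bytes together:
  start with 0xAD
  0xAD ⊕ 0x3C = 0x91
  0x91 ⊕ 0x95 = 0x04
  0x04 ⊕ 0x92 = 0x96
  0x96 ⊕ 0xDF = 0x49
  0x49 ⊕ 0x6F = 0x26
  0x26 ⊕ 0xA4 = 0x82
  0x82 ⊕ 0x6F = 0xED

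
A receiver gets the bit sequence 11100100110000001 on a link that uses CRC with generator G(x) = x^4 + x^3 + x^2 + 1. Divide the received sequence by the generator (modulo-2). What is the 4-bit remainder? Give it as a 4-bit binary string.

1000

Modulo-2 division of 11100100110000001 by 11101:
  pos 0: 11100 XOR 11101 = 00001
  pos 4: 11001 XOR 11101 = 00100
  pos 6: 10010 XOR 11101 = 01111
  pos 7: 11110 XOR 11101 = 00011
  pos 10: 11000 XOR 11101 = 00101
  pos 12: 10101 XOR 11101 = 01000
Remainder = 1000 (nonzero — an error is detected).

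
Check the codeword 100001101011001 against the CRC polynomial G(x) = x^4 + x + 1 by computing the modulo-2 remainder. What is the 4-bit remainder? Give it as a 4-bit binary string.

Modulo-2 division of 100001101011001 by 10011:
  pos 0: 10000 XOR 10011 = 00011
  pos 3: 11110 XOR 10011 = 01101
  pos 4: 11011 XOR 10011 = 01000
  pos 5: 10000 XOR 10011 = 00011
  pos 8: 11110 XOR 10011 = 01101
  pos 9: 11010 XOR 10011 = 01001
  pos 10: 10011 XOR 10011 = 00000
Remainder = 0000 (zero — the frame passes the CRC check).

0000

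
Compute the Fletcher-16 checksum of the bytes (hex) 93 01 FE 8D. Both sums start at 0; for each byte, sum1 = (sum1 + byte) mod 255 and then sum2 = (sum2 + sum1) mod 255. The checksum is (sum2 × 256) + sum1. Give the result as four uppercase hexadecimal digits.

DC21

Running sums (mod 255):
  after byte 0 (93): sum1=147, sum2=147
  after byte 1 (01): sum1=148, sum2=40
  after byte 2 (FE): sum1=147, sum2=187
  after byte 3 (8D): sum1=33, sum2=220
Checksum = sum2·256 + sum1 = 220·256 + 33 = 56353 = 0xDC21.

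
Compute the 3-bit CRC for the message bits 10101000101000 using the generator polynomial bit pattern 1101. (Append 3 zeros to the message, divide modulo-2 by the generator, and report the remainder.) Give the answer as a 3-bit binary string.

010

Append 3 zeros: 10101000101000000. Divide by 1101 (XOR where the leading bit is 1):
  pos 0: 1010 XOR 1101 = 0111
  pos 1: 1111 XOR 1101 = 0010
  pos 3: 1000 XOR 1101 = 0101
  pos 4: 1010 XOR 1101 = 0111
  pos 5: 1111 XOR 1101 = 0010
  pos 7: 1001 XOR 1101 = 0100
  pos 8: 1000 XOR 1101 = 0101
  pos 9: 1010 XOR 1101 = 0111
  pos 10: 1110 XOR 1101 = 0011
  pos 12: 1100 XOR 1101 = 0001
Remainder (last 3 bits) = 010. This is the CRC / FCS.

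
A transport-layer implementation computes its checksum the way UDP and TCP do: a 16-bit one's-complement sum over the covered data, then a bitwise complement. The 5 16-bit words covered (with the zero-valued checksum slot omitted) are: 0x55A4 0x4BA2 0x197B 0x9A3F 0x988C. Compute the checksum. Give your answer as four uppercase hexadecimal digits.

1272

One's-complement addition (fold any carry out of bit 15 back into bit 0):
  0x55A4 + 0x4BA2 = 0x0A146
  0xA146 + 0x197B = 0x0BAC1
  0xBAC1 + 0x9A3F = 0x15500 → wrap carry → 0x5501
  0x5501 + 0x988C = 0x0ED8D
One's-complement sum = 0xED8D.
Checksum = ~0xED8D & 0xFFFF = 0x1272.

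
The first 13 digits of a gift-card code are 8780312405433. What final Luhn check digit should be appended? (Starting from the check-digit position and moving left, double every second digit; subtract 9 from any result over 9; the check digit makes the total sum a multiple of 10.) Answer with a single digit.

Partial digits right→left: 3 3 4 5 0 4 2 1 3 0 8 7 8
Double every second digit counting from the check-digit position (so the 1st, 3rd, 5th, ... of the partial from the right).
  doubled (with −9 where >9): 6 8 0 4 6 7 7 → sum 38
  kept as-is: 3 5 4 1 0 7 → sum 20
Total = 38 + 20 = 58.
Check digit = (10 − (58 mod 10)) mod 10 = 2.

2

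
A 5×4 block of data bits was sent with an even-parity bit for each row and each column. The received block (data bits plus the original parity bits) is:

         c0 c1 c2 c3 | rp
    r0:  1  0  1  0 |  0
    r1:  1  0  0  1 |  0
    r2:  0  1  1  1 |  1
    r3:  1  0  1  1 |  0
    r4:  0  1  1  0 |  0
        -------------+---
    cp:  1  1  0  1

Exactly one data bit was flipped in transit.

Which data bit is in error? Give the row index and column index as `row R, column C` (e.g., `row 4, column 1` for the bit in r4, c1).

Recompute each row's even parity and compare to rp:
  r0: data parity 0, sent rp 0 → ok
  r1: data parity 0, sent rp 0 → ok
  r2: data parity 1, sent rp 1 → ok
  r3: data parity 1, sent rp 0 → mismatch
  r4: data parity 0, sent rp 0 → ok
Recompute each column's even parity and compare to cp:
  c0: data parity 1, sent cp 1 → ok
  c1: data parity 0, sent cp 1 → mismatch
  c2: data parity 0, sent cp 0 → ok
  c3: data parity 1, sent cp 1 → ok
Exactly one row (r3) and one column (c1) fail → the flipped bit is at their intersection.

row 3, column 1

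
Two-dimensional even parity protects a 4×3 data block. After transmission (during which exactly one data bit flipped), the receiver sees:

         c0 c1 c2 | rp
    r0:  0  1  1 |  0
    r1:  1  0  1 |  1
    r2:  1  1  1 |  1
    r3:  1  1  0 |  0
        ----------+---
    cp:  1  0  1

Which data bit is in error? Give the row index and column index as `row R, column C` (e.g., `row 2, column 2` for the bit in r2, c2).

row 1, column 1

Recompute each row's even parity and compare to rp:
  r0: data parity 0, sent rp 0 → ok
  r1: data parity 0, sent rp 1 → mismatch
  r2: data parity 1, sent rp 1 → ok
  r3: data parity 0, sent rp 0 → ok
Recompute each column's even parity and compare to cp:
  c0: data parity 1, sent cp 1 → ok
  c1: data parity 1, sent cp 0 → mismatch
  c2: data parity 1, sent cp 1 → ok
Exactly one row (r1) and one column (c1) fail → the flipped bit is at their intersection.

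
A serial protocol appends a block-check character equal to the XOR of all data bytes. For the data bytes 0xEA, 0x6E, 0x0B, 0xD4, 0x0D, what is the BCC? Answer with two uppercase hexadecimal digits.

56

XOR the bytes together:
  start with 0xEA
  0xEA ⊕ 0x6E = 0x84
  0x84 ⊕ 0x0B = 0x8F
  0x8F ⊕ 0xD4 = 0x5B
  0x5B ⊕ 0x0D = 0x56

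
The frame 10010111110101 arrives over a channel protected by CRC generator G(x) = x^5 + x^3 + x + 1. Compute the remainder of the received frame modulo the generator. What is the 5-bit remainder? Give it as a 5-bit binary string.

Modulo-2 division of 10010111110101 by 101011:
  pos 0: 100101 XOR 101011 = 001110
  pos 2: 111011 XOR 101011 = 010000
  pos 3: 100001 XOR 101011 = 001010
  pos 5: 101010 XOR 101011 = 000001
Remainder = 01101 (nonzero — an error is detected).

01101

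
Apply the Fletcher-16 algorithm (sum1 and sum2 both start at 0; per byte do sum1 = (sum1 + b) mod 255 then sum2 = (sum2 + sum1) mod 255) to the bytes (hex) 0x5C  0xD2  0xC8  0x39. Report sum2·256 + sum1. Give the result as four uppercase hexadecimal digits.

Running sums (mod 255):
  after byte 0 (0x5C): sum1=92, sum2=92
  after byte 1 (0xD2): sum1=47, sum2=139
  after byte 2 (0xC8): sum1=247, sum2=131
  after byte 3 (0x39): sum1=49, sum2=180
Checksum = sum2·256 + sum1 = 180·256 + 49 = 46129 = 0xB431.

B431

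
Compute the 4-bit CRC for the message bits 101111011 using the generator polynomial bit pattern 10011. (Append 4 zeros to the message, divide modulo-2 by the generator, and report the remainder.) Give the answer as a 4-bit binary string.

Append 4 zeros: 1011110110000. Divide by 10011 (XOR where the leading bit is 1):
  pos 0: 10111 XOR 10011 = 00100
  pos 2: 10010 XOR 10011 = 00001
  pos 6: 11100 XOR 10011 = 01111
  pos 7: 11110 XOR 10011 = 01101
  pos 8: 11010 XOR 10011 = 01001
Remainder (last 4 bits) = 1001. This is the CRC / FCS.

1001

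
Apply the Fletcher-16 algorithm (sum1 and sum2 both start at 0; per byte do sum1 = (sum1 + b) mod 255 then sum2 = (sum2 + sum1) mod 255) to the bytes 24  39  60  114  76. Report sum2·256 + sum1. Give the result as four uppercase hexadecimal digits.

FA3A

Running sums (mod 255):
  after byte 0 (24): sum1=24, sum2=24
  after byte 1 (39): sum1=63, sum2=87
  after byte 2 (60): sum1=123, sum2=210
  after byte 3 (114): sum1=237, sum2=192
  after byte 4 (76): sum1=58, sum2=250
Checksum = sum2·256 + sum1 = 250·256 + 58 = 64058 = 0xFA3A.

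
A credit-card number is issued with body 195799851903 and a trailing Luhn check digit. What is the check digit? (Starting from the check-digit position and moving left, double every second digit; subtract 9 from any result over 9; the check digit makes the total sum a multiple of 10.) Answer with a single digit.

Partial digits right→left: 3 0 9 1 5 8 9 9 7 5 9 1
Double every second digit counting from the check-digit position (so the 1st, 3rd, 5th, ... of the partial from the right).
  doubled (with −9 where >9): 6 9 1 9 5 9 → sum 39
  kept as-is: 0 1 8 9 5 1 → sum 24
Total = 39 + 24 = 63.
Check digit = (10 − (63 mod 10)) mod 10 = 7.

7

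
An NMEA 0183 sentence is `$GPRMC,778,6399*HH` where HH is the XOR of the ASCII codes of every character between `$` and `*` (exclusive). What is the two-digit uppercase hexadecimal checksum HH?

XOR the ASCII codes of the payload characters:
  'G' = 0x47 → acc = 0x47
  'P' = 0x50 → acc = 0x17
  'R' = 0x52 → acc = 0x45
  'M' = 0x4D → acc = 0x08
  'C' = 0x43 → acc = 0x4B
  ',' = 0x2C → acc = 0x67
  '7' = 0x37 → acc = 0x50
  '7' = 0x37 → acc = 0x67
  '8' = 0x38 → acc = 0x5F
  ',' = 0x2C → acc = 0x73
  '6' = 0x36 → acc = 0x45
  '3' = 0x33 → acc = 0x76
  '9' = 0x39 → acc = 0x4F
  '9' = 0x39 → acc = 0x76
Checksum = 0x76.

76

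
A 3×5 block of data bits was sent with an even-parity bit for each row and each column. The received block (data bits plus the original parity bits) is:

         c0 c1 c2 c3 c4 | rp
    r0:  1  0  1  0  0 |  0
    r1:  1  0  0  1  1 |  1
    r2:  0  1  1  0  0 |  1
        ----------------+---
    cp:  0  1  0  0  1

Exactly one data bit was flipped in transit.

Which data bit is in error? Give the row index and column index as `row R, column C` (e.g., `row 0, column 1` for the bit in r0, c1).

row 2, column 3

Recompute each row's even parity and compare to rp:
  r0: data parity 0, sent rp 0 → ok
  r1: data parity 1, sent rp 1 → ok
  r2: data parity 0, sent rp 1 → mismatch
Recompute each column's even parity and compare to cp:
  c0: data parity 0, sent cp 0 → ok
  c1: data parity 1, sent cp 1 → ok
  c2: data parity 0, sent cp 0 → ok
  c3: data parity 1, sent cp 0 → mismatch
  c4: data parity 1, sent cp 1 → ok
Exactly one row (r2) and one column (c3) fail → the flipped bit is at their intersection.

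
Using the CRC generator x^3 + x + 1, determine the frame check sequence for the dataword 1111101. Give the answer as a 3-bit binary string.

Append 3 zeros: 1111101000. Divide by 1011 (XOR where the leading bit is 1):
  pos 0: 1111 XOR 1011 = 0100
  pos 1: 1001 XOR 1011 = 0010
  pos 3: 1001 XOR 1011 = 0010
  pos 5: 1000 XOR 1011 = 0011
Remainder (last 3 bits) = 110. This is the CRC / FCS.

110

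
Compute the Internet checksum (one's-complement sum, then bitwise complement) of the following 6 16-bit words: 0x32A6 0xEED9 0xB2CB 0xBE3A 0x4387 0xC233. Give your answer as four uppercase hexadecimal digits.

67BE

One's-complement addition (fold any carry out of bit 15 back into bit 0):
  0x32A6 + 0xEED9 = 0x1217F → wrap carry → 0x2180
  0x2180 + 0xB2CB = 0x0D44B
  0xD44B + 0xBE3A = 0x19285 → wrap carry → 0x9286
  0x9286 + 0x4387 = 0x0D60D
  0xD60D + 0xC233 = 0x19840 → wrap carry → 0x9841
One's-complement sum = 0x9841.
Checksum = ~0x9841 & 0xFFFF = 0x67BE.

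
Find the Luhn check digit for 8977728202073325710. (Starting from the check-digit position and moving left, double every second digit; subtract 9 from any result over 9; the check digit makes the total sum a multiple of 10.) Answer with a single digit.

Partial digits right→left: 0 1 7 5 2 3 3 7 0 2 0 2 8 2 7 7 7 9 8
Double every second digit counting from the check-digit position (so the 1st, 3rd, 5th, ... of the partial from the right).
  doubled (with −9 where >9): 0 5 4 6 0 0 7 5 5 7 → sum 39
  kept as-is: 1 5 3 7 2 2 2 7 9 → sum 38
Total = 39 + 38 = 77.
Check digit = (10 − (77 mod 10)) mod 10 = 3.

3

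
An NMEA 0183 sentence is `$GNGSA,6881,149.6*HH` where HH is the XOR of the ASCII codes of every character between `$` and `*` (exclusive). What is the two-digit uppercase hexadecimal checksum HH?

XOR the ASCII codes of the payload characters:
  'G' = 0x47 → acc = 0x47
  'N' = 0x4E → acc = 0x09
  'G' = 0x47 → acc = 0x4E
  'S' = 0x53 → acc = 0x1D
  'A' = 0x41 → acc = 0x5C
  ',' = 0x2C → acc = 0x70
  '6' = 0x36 → acc = 0x46
  '8' = 0x38 → acc = 0x7E
  '8' = 0x38 → acc = 0x46
  '1' = 0x31 → acc = 0x77
  ',' = 0x2C → acc = 0x5B
  '1' = 0x31 → acc = 0x6A
  '4' = 0x34 → acc = 0x5E
  '9' = 0x39 → acc = 0x67
  '.' = 0x2E → acc = 0x49
  '6' = 0x36 → acc = 0x7F
Checksum = 0x7F.

7F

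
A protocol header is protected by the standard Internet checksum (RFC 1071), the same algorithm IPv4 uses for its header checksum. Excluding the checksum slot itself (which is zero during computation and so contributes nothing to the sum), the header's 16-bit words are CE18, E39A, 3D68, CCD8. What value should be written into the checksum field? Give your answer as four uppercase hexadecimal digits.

440B

One's-complement addition (fold any carry out of bit 15 back into bit 0):
  0xCE18 + 0xE39A = 0x1B1B2 → wrap carry → 0xB1B3
  0xB1B3 + 0x3D68 = 0x0EF1B
  0xEF1B + 0xCCD8 = 0x1BBF3 → wrap carry → 0xBBF4
One's-complement sum = 0xBBF4.
Checksum = ~0xBBF4 & 0xFFFF = 0x440B.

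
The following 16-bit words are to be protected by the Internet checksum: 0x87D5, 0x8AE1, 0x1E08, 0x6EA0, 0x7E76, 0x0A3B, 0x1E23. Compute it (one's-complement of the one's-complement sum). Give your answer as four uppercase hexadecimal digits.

One's-complement addition (fold any carry out of bit 15 back into bit 0):
  0x87D5 + 0x8AE1 = 0x112B6 → wrap carry → 0x12B7
  0x12B7 + 0x1E08 = 0x030BF
  0x30BF + 0x6EA0 = 0x09F5F
  0x9F5F + 0x7E76 = 0x11DD5 → wrap carry → 0x1DD6
  0x1DD6 + 0x0A3B = 0x02811
  0x2811 + 0x1E23 = 0x04634
One's-complement sum = 0x4634.
Checksum = ~0x4634 & 0xFFFF = 0xB9CB.

B9CB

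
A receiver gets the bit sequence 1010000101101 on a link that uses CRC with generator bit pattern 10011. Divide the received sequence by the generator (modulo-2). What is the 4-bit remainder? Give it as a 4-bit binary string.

Modulo-2 division of 1010000101101 by 10011:
  pos 0: 10100 XOR 10011 = 00111
  pos 2: 11100 XOR 10011 = 01111
  pos 3: 11111 XOR 10011 = 01100
  pos 4: 11000 XOR 10011 = 01011
  pos 5: 10111 XOR 10011 = 00100
  pos 7: 10010 XOR 10011 = 00001
Remainder = 0011 (nonzero — an error is detected).

0011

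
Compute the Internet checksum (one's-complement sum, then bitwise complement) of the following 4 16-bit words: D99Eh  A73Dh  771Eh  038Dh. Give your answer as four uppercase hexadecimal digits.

One's-complement addition (fold any carry out of bit 15 back into bit 0):
  0xD99E + 0xA73D = 0x180DB → wrap carry → 0x80DC
  0x80DC + 0x771E = 0x0F7FA
  0xF7FA + 0x038D = 0x0FB87
One's-complement sum = 0xFB87.
Checksum = ~0xFB87 & 0xFFFF = 0x0478.

0478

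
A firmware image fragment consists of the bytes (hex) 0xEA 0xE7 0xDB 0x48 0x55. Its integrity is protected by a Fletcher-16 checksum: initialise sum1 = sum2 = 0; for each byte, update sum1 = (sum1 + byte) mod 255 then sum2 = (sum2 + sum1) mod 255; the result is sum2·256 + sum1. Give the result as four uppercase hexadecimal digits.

Running sums (mod 255):
  after byte 0 (0xEA): sum1=234, sum2=234
  after byte 1 (0xE7): sum1=210, sum2=189
  after byte 2 (0xDB): sum1=174, sum2=108
  after byte 3 (0x48): sum1=246, sum2=99
  after byte 4 (0x55): sum1=76, sum2=175
Checksum = sum2·256 + sum1 = 175·256 + 76 = 44876 = 0xAF4C.

AF4C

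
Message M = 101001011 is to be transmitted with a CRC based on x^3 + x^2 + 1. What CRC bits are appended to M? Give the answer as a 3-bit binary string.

Append 3 zeros: 101001011000. Divide by 1101 (XOR where the leading bit is 1):
  pos 0: 1010 XOR 1101 = 0111
  pos 1: 1110 XOR 1101 = 0011
  pos 3: 1110 XOR 1101 = 0011
  pos 5: 1111 XOR 1101 = 0010
  pos 7: 1000 XOR 1101 = 0101
  pos 8: 1010 XOR 1101 = 0111
Remainder (last 3 bits) = 111. This is the CRC / FCS.

111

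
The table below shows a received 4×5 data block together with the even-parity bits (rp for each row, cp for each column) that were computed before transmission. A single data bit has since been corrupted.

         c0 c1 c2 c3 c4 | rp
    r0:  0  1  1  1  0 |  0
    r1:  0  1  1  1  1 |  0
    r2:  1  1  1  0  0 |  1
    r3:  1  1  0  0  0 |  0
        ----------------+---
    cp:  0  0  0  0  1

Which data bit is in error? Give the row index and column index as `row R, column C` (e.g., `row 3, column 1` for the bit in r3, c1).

Recompute each row's even parity and compare to rp:
  r0: data parity 1, sent rp 0 → mismatch
  r1: data parity 0, sent rp 0 → ok
  r2: data parity 1, sent rp 1 → ok
  r3: data parity 0, sent rp 0 → ok
Recompute each column's even parity and compare to cp:
  c0: data parity 0, sent cp 0 → ok
  c1: data parity 0, sent cp 0 → ok
  c2: data parity 1, sent cp 0 → mismatch
  c3: data parity 0, sent cp 0 → ok
  c4: data parity 1, sent cp 1 → ok
Exactly one row (r0) and one column (c2) fail → the flipped bit is at their intersection.

row 0, column 2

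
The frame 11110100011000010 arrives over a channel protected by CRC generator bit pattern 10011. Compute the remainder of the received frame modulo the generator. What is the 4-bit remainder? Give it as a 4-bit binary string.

Modulo-2 division of 11110100011000010 by 10011:
  pos 0: 11110 XOR 10011 = 01101
  pos 1: 11011 XOR 10011 = 01000
  pos 2: 10000 XOR 10011 = 00011
  pos 5: 11001 XOR 10011 = 01010
  pos 6: 10101 XOR 10011 = 00110
  pos 8: 11000 XOR 10011 = 01011
  pos 9: 10110 XOR 10011 = 00101
  pos 11: 10101 XOR 10011 = 00110
Remainder = 1100 (nonzero — an error is detected).

1100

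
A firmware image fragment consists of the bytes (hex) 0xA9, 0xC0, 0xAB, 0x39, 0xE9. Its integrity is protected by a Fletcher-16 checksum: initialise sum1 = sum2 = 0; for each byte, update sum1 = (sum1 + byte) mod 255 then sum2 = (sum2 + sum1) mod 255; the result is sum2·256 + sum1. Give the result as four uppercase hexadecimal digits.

Running sums (mod 255):
  after byte 0 (0xA9): sum1=169, sum2=169
  after byte 1 (0xC0): sum1=106, sum2=20
  after byte 2 (0xAB): sum1=22, sum2=42
  after byte 3 (0x39): sum1=79, sum2=121
  after byte 4 (0xE9): sum1=57, sum2=178
Checksum = sum2·256 + sum1 = 178·256 + 57 = 45625 = 0xB239.

B239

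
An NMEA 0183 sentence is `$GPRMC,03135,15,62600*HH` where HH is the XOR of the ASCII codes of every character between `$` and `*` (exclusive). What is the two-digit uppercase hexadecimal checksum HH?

65

XOR the ASCII codes of the payload characters:
  'G' = 0x47 → acc = 0x47
  'P' = 0x50 → acc = 0x17
  'R' = 0x52 → acc = 0x45
  'M' = 0x4D → acc = 0x08
  'C' = 0x43 → acc = 0x4B
  ',' = 0x2C → acc = 0x67
  '0' = 0x30 → acc = 0x57
  '3' = 0x33 → acc = 0x64
  '1' = 0x31 → acc = 0x55
  '3' = 0x33 → acc = 0x66
  '5' = 0x35 → acc = 0x53
  ',' = 0x2C → acc = 0x7F
  '1' = 0x31 → acc = 0x4E
  '5' = 0x35 → acc = 0x7B
  ',' = 0x2C → acc = 0x57
  '6' = 0x36 → acc = 0x61
  '2' = 0x32 → acc = 0x53
  '6' = 0x36 → acc = 0x65
  '0' = 0x30 → acc = 0x55
  '0' = 0x30 → acc = 0x65
Checksum = 0x65.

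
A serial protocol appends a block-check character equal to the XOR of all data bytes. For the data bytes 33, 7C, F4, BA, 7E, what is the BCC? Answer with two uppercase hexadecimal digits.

XOR the bytes together:
  start with 0x33
  0x33 ⊕ 0x7C = 0x4F
  0x4F ⊕ 0xF4 = 0xBB
  0xBB ⊕ 0xBA = 0x01
  0x01 ⊕ 0x7E = 0x7F

7F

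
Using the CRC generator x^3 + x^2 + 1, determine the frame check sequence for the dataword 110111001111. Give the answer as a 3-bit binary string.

110

Append 3 zeros: 110111001111000. Divide by 1101 (XOR where the leading bit is 1):
  pos 0: 1101 XOR 1101 = 0000
  pos 4: 1100 XOR 1101 = 0001
  pos 7: 1111 XOR 1101 = 0010
  pos 9: 1010 XOR 1101 = 0111
  pos 10: 1110 XOR 1101 = 0011
Remainder (last 3 bits) = 110. This is the CRC / FCS.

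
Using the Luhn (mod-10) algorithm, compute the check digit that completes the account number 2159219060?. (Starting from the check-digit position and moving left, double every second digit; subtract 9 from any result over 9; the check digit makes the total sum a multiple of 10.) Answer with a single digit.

3

Partial digits right→left: 0 6 0 9 1 2 9 5 1 2
Double every second digit counting from the check-digit position (so the 1st, 3rd, 5th, ... of the partial from the right).
  doubled (with −9 where >9): 0 0 2 9 2 → sum 13
  kept as-is: 6 9 2 5 2 → sum 24
Total = 13 + 24 = 37.
Check digit = (10 − (37 mod 10)) mod 10 = 3.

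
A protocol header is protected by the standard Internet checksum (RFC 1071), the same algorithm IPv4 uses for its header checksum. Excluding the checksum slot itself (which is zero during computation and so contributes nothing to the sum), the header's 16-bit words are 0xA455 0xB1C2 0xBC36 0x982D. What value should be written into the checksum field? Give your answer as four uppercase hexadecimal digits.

5583

One's-complement addition (fold any carry out of bit 15 back into bit 0):
  0xA455 + 0xB1C2 = 0x15617 → wrap carry → 0x5618
  0x5618 + 0xBC36 = 0x1124E → wrap carry → 0x124F
  0x124F + 0x982D = 0x0AA7C
One's-complement sum = 0xAA7C.
Checksum = ~0xAA7C & 0xFFFF = 0x5583.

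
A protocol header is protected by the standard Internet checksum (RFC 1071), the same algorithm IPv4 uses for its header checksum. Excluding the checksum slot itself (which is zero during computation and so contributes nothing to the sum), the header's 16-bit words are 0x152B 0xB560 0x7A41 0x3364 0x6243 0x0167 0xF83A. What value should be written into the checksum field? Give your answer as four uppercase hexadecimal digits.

2BE9

One's-complement addition (fold any carry out of bit 15 back into bit 0):
  0x152B + 0xB560 = 0x0CA8B
  0xCA8B + 0x7A41 = 0x144CC → wrap carry → 0x44CD
  0x44CD + 0x3364 = 0x07831
  0x7831 + 0x6243 = 0x0DA74
  0xDA74 + 0x0167 = 0x0DBDB
  0xDBDB + 0xF83A = 0x1D415 → wrap carry → 0xD416
One's-complement sum = 0xD416.
Checksum = ~0xD416 & 0xFFFF = 0x2BE9.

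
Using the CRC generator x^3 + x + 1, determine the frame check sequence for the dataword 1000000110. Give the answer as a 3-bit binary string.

110

Append 3 zeros: 1000000110000. Divide by 1011 (XOR where the leading bit is 1):
  pos 0: 1000 XOR 1011 = 0011
  pos 2: 1100 XOR 1011 = 0111
  pos 3: 1110 XOR 1011 = 0101
  pos 4: 1011 XOR 1011 = 0000
  pos 8: 1000 XOR 1011 = 0011
Remainder (last 3 bits) = 110. This is the CRC / FCS.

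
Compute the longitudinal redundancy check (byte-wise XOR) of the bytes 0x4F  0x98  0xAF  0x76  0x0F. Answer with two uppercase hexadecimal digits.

XOR the bytes together:
  start with 0x4F
  0x4F ⊕ 0x98 = 0xD7
  0xD7 ⊕ 0xAF = 0x78
  0x78 ⊕ 0x76 = 0x0E
  0x0E ⊕ 0x0F = 0x01

01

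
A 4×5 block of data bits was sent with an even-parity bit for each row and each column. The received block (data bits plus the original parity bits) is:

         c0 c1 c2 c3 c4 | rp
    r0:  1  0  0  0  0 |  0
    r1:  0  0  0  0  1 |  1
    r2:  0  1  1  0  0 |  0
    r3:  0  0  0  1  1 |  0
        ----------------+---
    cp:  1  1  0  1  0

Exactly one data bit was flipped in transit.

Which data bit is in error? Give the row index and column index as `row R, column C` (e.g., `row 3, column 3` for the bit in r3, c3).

Recompute each row's even parity and compare to rp:
  r0: data parity 1, sent rp 0 → mismatch
  r1: data parity 1, sent rp 1 → ok
  r2: data parity 0, sent rp 0 → ok
  r3: data parity 0, sent rp 0 → ok
Recompute each column's even parity and compare to cp:
  c0: data parity 1, sent cp 1 → ok
  c1: data parity 1, sent cp 1 → ok
  c2: data parity 1, sent cp 0 → mismatch
  c3: data parity 1, sent cp 1 → ok
  c4: data parity 0, sent cp 0 → ok
Exactly one row (r0) and one column (c2) fail → the flipped bit is at their intersection.

row 0, column 2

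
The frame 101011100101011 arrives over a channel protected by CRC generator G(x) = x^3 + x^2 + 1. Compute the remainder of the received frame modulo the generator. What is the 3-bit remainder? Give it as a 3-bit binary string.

100

Modulo-2 division of 101011100101011 by 1101:
  pos 0: 1010 XOR 1101 = 0111
  pos 1: 1111 XOR 1101 = 0010
  pos 3: 1011 XOR 1101 = 0110
  pos 4: 1100 XOR 1101 = 0001
  pos 7: 1010 XOR 1101 = 0111
  pos 8: 1111 XOR 1101 = 0010
  pos 10: 1001 XOR 1101 = 0100
  pos 11: 1001 XOR 1101 = 0100
Remainder = 100 (nonzero — an error is detected).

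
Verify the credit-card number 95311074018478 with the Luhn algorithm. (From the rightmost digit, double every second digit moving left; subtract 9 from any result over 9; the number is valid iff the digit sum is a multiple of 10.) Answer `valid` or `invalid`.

From the right, keep odd positions and double even positions (subtract 9 from any doubled value over 9):
  doubled (positions 2,4,...): 5 7 0 5 2 6 9 → sum 34
  kept (positions 1,3,...): 8 4 1 4 0 1 5 → sum 23
Total = 57.
57 mod 10 = 7, so the number is invalid.

invalid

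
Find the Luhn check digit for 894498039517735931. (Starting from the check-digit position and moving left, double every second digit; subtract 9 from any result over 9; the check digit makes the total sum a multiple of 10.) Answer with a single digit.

1

Partial digits right→left: 1 3 9 5 3 7 7 1 5 9 3 0 8 9 4 4 9 8
Double every second digit counting from the check-digit position (so the 1st, 3rd, 5th, ... of the partial from the right).
  doubled (with −9 where >9): 2 9 6 5 1 6 7 8 9 → sum 53
  kept as-is: 3 5 7 1 9 0 9 4 8 → sum 46
Total = 53 + 46 = 99.
Check digit = (10 − (99 mod 10)) mod 10 = 1.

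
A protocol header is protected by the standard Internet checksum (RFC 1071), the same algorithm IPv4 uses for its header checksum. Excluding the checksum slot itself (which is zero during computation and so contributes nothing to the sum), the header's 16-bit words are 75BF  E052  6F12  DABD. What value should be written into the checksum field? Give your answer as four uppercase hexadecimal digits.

601D

One's-complement addition (fold any carry out of bit 15 back into bit 0):
  0x75BF + 0xE052 = 0x15611 → wrap carry → 0x5612
  0x5612 + 0x6F12 = 0x0C524
  0xC524 + 0xDABD = 0x19FE1 → wrap carry → 0x9FE2
One's-complement sum = 0x9FE2.
Checksum = ~0x9FE2 & 0xFFFF = 0x601D.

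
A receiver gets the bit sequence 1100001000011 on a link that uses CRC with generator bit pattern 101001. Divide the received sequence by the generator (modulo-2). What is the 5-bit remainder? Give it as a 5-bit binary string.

00000

Modulo-2 division of 1100001000011 by 101001:
  pos 0: 110000 XOR 101001 = 011001
  pos 1: 110011 XOR 101001 = 011010
  pos 2: 110100 XOR 101001 = 011101
  pos 3: 111010 XOR 101001 = 010011
  pos 4: 100110 XOR 101001 = 001111
  pos 6: 111101 XOR 101001 = 010100
  pos 7: 101001 XOR 101001 = 000000
Remainder = 00000 (zero — the frame passes the CRC check).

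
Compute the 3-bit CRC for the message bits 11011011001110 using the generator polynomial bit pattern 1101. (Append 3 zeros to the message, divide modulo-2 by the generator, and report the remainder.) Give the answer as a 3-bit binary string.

000

Append 3 zeros: 11011011001110000. Divide by 1101 (XOR where the leading bit is 1):
  pos 0: 1101 XOR 1101 = 0000
  pos 4: 1011 XOR 1101 = 0110
  pos 5: 1100 XOR 1101 = 0001
  pos 8: 1011 XOR 1101 = 0110
  pos 9: 1101 XOR 1101 = 0000
Remainder (last 3 bits) = 000. This is the CRC / FCS.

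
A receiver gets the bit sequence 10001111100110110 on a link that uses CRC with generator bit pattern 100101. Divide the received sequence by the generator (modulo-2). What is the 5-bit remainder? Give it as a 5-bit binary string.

00111

Modulo-2 division of 10001111100110110 by 100101:
  pos 0: 100011 XOR 100101 = 000110
  pos 3: 110111 XOR 100101 = 010010
  pos 4: 100100 XOR 100101 = 000001
  pos 9: 101101 XOR 100101 = 001000
  pos 11: 100010 XOR 100101 = 000111
Remainder = 00111 (nonzero — an error is detected).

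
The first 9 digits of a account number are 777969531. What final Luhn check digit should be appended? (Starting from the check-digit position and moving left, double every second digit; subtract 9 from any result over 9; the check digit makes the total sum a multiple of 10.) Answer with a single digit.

6

Partial digits right→left: 1 3 5 9 6 9 7 7 7
Double every second digit counting from the check-digit position (so the 1st, 3rd, 5th, ... of the partial from the right).
  doubled (with −9 where >9): 2 1 3 5 5 → sum 16
  kept as-is: 3 9 9 7 → sum 28
Total = 16 + 28 = 44.
Check digit = (10 − (44 mod 10)) mod 10 = 6.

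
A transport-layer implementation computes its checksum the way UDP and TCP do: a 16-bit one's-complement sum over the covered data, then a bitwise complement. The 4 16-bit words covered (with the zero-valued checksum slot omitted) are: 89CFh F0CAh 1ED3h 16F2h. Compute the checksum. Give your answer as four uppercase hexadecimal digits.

One's-complement addition (fold any carry out of bit 15 back into bit 0):
  0x89CF + 0xF0CA = 0x17A99 → wrap carry → 0x7A9A
  0x7A9A + 0x1ED3 = 0x0996D
  0x996D + 0x16F2 = 0x0B05F
One's-complement sum = 0xB05F.
Checksum = ~0xB05F & 0xFFFF = 0x4FA0.

4FA0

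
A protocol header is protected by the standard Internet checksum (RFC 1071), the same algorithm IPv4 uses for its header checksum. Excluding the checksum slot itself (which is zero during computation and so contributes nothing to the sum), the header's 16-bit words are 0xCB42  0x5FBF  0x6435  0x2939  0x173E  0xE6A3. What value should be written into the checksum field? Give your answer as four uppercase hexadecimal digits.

49AD

One's-complement addition (fold any carry out of bit 15 back into bit 0):
  0xCB42 + 0x5FBF = 0x12B01 → wrap carry → 0x2B02
  0x2B02 + 0x6435 = 0x08F37
  0x8F37 + 0x2939 = 0x0B870
  0xB870 + 0x173E = 0x0CFAE
  0xCFAE + 0xE6A3 = 0x1B651 → wrap carry → 0xB652
One's-complement sum = 0xB652.
Checksum = ~0xB652 & 0xFFFF = 0x49AD.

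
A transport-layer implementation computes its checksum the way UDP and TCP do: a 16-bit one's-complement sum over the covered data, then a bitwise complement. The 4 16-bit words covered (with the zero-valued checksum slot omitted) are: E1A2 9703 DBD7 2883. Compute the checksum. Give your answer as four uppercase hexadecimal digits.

82FE

One's-complement addition (fold any carry out of bit 15 back into bit 0):
  0xE1A2 + 0x9703 = 0x178A5 → wrap carry → 0x78A6
  0x78A6 + 0xDBD7 = 0x1547D → wrap carry → 0x547E
  0x547E + 0x2883 = 0x07D01
One's-complement sum = 0x7D01.
Checksum = ~0x7D01 & 0xFFFF = 0x82FE.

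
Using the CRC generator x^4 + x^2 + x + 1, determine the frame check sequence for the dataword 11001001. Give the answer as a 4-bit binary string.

1001

Append 4 zeros: 110010010000. Divide by 10111 (XOR where the leading bit is 1):
  pos 0: 11001 XOR 10111 = 01110
  pos 1: 11100 XOR 10111 = 01011
  pos 2: 10110 XOR 10111 = 00001
  pos 6: 11000 XOR 10111 = 01111
  pos 7: 11110 XOR 10111 = 01001
Remainder (last 4 bits) = 1001. This is the CRC / FCS.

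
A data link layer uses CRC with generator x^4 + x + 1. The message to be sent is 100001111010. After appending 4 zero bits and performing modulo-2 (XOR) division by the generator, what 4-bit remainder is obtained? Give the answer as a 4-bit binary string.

Append 4 zeros: 1000011110100000. Divide by 10011 (XOR where the leading bit is 1):
  pos 0: 10000 XOR 10011 = 00011
  pos 3: 11111 XOR 10011 = 01100
  pos 4: 11001 XOR 10011 = 01010
  pos 5: 10100 XOR 10011 = 00111
  pos 7: 11110 XOR 10011 = 01101
  pos 8: 11010 XOR 10011 = 01001
  pos 9: 10010 XOR 10011 = 00001
Remainder (last 4 bits) = 0100. This is the CRC / FCS.

0100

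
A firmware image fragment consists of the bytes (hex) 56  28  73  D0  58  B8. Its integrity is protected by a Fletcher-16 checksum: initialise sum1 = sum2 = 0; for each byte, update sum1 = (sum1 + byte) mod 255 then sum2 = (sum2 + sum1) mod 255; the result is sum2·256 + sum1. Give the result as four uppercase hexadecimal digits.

Running sums (mod 255):
  after byte 0 (56): sum1=86, sum2=86
  after byte 1 (28): sum1=126, sum2=212
  after byte 2 (73): sum1=241, sum2=198
  after byte 3 (D0): sum1=194, sum2=137
  after byte 4 (58): sum1=27, sum2=164
  after byte 5 (B8): sum1=211, sum2=120
Checksum = sum2·256 + sum1 = 120·256 + 211 = 30931 = 0x78D3.

78D3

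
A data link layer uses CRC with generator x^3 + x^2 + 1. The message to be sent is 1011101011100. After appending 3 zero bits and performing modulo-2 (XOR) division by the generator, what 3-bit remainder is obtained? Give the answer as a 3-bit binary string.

000

Append 3 zeros: 1011101011100000. Divide by 1101 (XOR where the leading bit is 1):
  pos 0: 1011 XOR 1101 = 0110
  pos 1: 1101 XOR 1101 = 0000
  pos 6: 1011 XOR 1101 = 0110
  pos 7: 1101 XOR 1101 = 0000
Remainder (last 3 bits) = 000. This is the CRC / FCS.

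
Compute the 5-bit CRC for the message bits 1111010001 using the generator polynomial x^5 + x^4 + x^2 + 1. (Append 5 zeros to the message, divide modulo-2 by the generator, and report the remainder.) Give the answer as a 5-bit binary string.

01001

Append 5 zeros: 111101000100000. Divide by 110101 (XOR where the leading bit is 1):
  pos 0: 111101 XOR 110101 = 001000
  pos 2: 100000 XOR 110101 = 010101
  pos 3: 101010 XOR 110101 = 011111
  pos 4: 111111 XOR 110101 = 001010
  pos 6: 101000 XOR 110101 = 011101
  pos 7: 111010 XOR 110101 = 001111
  pos 9: 111100 XOR 110101 = 001001
Remainder (last 5 bits) = 01001. This is the CRC / FCS.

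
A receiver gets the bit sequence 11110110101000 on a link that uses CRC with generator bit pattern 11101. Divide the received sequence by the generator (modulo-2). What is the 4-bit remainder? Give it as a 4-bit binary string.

Modulo-2 division of 11110110101000 by 11101:
  pos 0: 11110 XOR 11101 = 00011
  pos 3: 11110 XOR 11101 = 00011
  pos 6: 11101 XOR 11101 = 00000
Remainder = 0000 (zero — the frame passes the CRC check).

0000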